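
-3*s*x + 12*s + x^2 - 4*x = (-3*s + x)*(x - 4)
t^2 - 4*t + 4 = (t - 2)^2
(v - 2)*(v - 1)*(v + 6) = v^3 + 3*v^2 - 16*v + 12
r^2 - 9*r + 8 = (r - 8)*(r - 1)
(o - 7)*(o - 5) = o^2 - 12*o + 35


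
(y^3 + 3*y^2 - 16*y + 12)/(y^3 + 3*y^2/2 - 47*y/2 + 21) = 2*(y - 2)/(2*y - 7)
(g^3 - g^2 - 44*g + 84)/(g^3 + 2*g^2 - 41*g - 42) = (g - 2)/(g + 1)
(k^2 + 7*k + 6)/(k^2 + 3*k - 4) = (k^2 + 7*k + 6)/(k^2 + 3*k - 4)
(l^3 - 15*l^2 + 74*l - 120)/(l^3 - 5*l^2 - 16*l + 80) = (l - 6)/(l + 4)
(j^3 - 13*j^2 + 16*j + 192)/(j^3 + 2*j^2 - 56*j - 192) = (j^2 - 5*j - 24)/(j^2 + 10*j + 24)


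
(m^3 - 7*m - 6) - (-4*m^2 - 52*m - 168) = m^3 + 4*m^2 + 45*m + 162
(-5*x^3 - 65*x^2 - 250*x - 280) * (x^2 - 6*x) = -5*x^5 - 35*x^4 + 140*x^3 + 1220*x^2 + 1680*x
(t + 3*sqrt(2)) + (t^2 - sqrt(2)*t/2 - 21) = t^2 - sqrt(2)*t/2 + t - 21 + 3*sqrt(2)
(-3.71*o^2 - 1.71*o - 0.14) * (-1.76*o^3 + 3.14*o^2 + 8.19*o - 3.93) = 6.5296*o^5 - 8.6398*o^4 - 35.5079*o^3 + 0.135800000000001*o^2 + 5.5737*o + 0.5502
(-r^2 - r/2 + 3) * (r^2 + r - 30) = -r^4 - 3*r^3/2 + 65*r^2/2 + 18*r - 90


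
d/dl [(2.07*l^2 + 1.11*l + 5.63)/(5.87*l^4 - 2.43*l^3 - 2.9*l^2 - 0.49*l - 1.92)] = (-24.3018*l^5 - 14.517*l^4 - 126.7978*l^3 + 43.2474*l^2 + 24.7052*l + 0.6275)/(34.4569*l^8 - 28.5282*l^7 - 28.1411*l^6 + 8.3414*l^5 - 11.7494*l^4 + 12.1732*l^3 + 11.3761*l^2 + 1.8816*l + 3.6864)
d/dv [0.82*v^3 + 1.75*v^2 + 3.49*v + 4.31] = 2.46*v^2 + 3.5*v + 3.49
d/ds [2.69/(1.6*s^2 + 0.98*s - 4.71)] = (-8.608*s - 2.6362)/(1.6*s^2 + 0.98*s - 4.71)^2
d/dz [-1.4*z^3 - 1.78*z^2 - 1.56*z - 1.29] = -4.2*z^2 - 3.56*z - 1.56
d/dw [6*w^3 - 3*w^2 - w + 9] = 18*w^2 - 6*w - 1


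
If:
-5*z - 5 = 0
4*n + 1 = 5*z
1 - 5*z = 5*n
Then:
No Solution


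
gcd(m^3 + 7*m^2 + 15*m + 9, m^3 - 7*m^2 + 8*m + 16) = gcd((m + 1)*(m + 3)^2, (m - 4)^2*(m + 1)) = m + 1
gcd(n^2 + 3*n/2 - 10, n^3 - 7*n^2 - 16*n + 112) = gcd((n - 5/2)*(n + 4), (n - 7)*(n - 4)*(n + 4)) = n + 4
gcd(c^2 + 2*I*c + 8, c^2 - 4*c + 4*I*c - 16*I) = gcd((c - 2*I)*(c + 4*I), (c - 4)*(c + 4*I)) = c + 4*I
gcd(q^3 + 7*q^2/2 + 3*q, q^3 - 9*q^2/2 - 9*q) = q^2 + 3*q/2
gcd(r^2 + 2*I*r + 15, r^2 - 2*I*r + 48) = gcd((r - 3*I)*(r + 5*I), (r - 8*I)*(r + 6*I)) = 1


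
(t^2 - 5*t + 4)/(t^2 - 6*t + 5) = (t - 4)/(t - 5)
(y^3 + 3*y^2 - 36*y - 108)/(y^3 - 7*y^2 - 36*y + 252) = (y + 3)/(y - 7)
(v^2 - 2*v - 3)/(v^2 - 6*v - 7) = (v - 3)/(v - 7)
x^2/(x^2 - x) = x/(x - 1)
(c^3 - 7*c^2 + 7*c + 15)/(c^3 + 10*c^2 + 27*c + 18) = (c^2 - 8*c + 15)/(c^2 + 9*c + 18)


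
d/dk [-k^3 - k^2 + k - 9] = -3*k^2 - 2*k + 1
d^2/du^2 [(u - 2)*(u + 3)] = 2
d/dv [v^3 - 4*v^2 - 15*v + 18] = 3*v^2 - 8*v - 15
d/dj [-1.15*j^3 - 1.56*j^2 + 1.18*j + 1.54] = -3.45*j^2 - 3.12*j + 1.18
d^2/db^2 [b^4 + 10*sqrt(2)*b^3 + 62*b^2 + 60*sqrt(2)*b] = 12*b^2 + 60*sqrt(2)*b + 124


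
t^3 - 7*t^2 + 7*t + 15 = (t - 5)*(t - 3)*(t + 1)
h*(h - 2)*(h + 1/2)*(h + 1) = h^4 - h^3/2 - 5*h^2/2 - h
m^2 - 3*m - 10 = (m - 5)*(m + 2)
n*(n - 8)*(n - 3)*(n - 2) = n^4 - 13*n^3 + 46*n^2 - 48*n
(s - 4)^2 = s^2 - 8*s + 16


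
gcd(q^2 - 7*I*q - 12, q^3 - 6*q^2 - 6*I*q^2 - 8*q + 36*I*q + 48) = q - 4*I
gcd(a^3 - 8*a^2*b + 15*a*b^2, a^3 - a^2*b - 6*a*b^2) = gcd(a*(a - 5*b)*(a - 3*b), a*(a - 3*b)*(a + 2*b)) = a^2 - 3*a*b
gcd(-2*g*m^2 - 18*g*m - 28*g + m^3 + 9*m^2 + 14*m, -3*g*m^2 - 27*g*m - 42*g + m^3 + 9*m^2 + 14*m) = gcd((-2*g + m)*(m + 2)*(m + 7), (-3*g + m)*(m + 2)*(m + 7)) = m^2 + 9*m + 14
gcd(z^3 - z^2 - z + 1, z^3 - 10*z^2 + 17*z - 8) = z^2 - 2*z + 1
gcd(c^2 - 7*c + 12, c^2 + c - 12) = c - 3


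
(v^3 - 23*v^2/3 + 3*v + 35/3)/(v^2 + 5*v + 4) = (3*v^2 - 26*v + 35)/(3*(v + 4))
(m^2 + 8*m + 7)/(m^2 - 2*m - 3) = (m + 7)/(m - 3)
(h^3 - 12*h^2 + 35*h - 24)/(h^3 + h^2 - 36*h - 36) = (h^3 - 12*h^2 + 35*h - 24)/(h^3 + h^2 - 36*h - 36)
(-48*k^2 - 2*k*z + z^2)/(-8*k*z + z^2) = (6*k + z)/z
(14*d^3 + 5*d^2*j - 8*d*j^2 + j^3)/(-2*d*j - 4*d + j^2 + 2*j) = (-7*d^2 - 6*d*j + j^2)/(j + 2)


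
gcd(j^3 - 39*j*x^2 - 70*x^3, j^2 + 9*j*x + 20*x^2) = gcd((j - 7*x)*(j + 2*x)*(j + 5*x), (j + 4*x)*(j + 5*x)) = j + 5*x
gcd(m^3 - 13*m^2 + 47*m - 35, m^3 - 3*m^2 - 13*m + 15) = m^2 - 6*m + 5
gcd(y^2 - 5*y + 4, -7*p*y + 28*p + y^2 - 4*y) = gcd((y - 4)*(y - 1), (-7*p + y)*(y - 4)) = y - 4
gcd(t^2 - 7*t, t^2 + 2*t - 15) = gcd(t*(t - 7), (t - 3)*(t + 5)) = 1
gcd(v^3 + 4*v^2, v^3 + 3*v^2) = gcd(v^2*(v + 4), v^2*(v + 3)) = v^2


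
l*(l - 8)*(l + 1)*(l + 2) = l^4 - 5*l^3 - 22*l^2 - 16*l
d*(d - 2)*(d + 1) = d^3 - d^2 - 2*d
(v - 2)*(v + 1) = v^2 - v - 2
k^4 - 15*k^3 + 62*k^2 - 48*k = k*(k - 8)*(k - 6)*(k - 1)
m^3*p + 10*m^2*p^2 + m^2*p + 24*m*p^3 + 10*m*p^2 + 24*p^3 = (m + 4*p)*(m + 6*p)*(m*p + p)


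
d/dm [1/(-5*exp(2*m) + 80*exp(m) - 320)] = 2*(exp(m) - 8)*exp(m)/(5*(exp(2*m) - 16*exp(m) + 64)^2)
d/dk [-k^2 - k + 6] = -2*k - 1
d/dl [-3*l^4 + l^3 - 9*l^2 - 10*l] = -12*l^3 + 3*l^2 - 18*l - 10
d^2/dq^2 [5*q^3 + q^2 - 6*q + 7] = 30*q + 2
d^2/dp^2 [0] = 0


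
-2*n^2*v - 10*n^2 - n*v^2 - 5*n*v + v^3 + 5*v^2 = (-2*n + v)*(n + v)*(v + 5)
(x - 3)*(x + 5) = x^2 + 2*x - 15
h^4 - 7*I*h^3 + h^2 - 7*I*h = h*(h - 7*I)*(h - I)*(h + I)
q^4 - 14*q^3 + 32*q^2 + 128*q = q*(q - 8)^2*(q + 2)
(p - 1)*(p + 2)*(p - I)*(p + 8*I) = p^4 + p^3 + 7*I*p^3 + 6*p^2 + 7*I*p^2 + 8*p - 14*I*p - 16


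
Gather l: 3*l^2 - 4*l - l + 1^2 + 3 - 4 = 3*l^2 - 5*l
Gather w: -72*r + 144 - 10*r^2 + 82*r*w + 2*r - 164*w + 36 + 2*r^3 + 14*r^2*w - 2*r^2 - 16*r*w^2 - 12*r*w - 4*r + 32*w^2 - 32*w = 2*r^3 - 12*r^2 - 74*r + w^2*(32 - 16*r) + w*(14*r^2 + 70*r - 196) + 180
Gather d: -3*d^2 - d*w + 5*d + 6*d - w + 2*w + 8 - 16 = -3*d^2 + d*(11 - w) + w - 8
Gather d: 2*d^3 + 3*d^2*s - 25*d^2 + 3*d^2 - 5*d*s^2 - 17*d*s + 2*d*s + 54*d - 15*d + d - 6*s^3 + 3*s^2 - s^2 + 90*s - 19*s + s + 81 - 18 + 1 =2*d^3 + d^2*(3*s - 22) + d*(-5*s^2 - 15*s + 40) - 6*s^3 + 2*s^2 + 72*s + 64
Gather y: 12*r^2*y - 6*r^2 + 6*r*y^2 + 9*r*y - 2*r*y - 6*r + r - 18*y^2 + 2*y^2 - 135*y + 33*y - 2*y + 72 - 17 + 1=-6*r^2 - 5*r + y^2*(6*r - 16) + y*(12*r^2 + 7*r - 104) + 56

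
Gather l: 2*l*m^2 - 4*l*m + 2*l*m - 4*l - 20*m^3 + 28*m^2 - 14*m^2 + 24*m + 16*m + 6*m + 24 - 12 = l*(2*m^2 - 2*m - 4) - 20*m^3 + 14*m^2 + 46*m + 12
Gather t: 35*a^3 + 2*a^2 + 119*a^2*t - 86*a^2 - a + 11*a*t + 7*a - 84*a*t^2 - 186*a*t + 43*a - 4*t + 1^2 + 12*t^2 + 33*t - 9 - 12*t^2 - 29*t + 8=35*a^3 - 84*a^2 - 84*a*t^2 + 49*a + t*(119*a^2 - 175*a)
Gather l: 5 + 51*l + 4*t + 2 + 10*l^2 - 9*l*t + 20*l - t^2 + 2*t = 10*l^2 + l*(71 - 9*t) - t^2 + 6*t + 7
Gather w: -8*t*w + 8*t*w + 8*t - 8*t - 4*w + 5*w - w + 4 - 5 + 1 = 0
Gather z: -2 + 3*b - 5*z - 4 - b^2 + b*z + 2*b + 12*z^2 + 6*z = -b^2 + 5*b + 12*z^2 + z*(b + 1) - 6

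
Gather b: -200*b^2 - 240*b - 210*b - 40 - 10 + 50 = -200*b^2 - 450*b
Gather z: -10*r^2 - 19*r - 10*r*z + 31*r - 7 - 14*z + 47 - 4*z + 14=-10*r^2 + 12*r + z*(-10*r - 18) + 54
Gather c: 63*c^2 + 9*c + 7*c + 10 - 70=63*c^2 + 16*c - 60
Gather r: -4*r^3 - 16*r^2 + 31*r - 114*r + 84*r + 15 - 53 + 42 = -4*r^3 - 16*r^2 + r + 4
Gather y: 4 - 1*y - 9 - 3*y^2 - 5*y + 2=-3*y^2 - 6*y - 3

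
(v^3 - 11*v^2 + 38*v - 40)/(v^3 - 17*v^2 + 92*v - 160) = (v - 2)/(v - 8)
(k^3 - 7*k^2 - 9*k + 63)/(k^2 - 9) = k - 7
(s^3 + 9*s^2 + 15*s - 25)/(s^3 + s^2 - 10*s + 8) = (s^2 + 10*s + 25)/(s^2 + 2*s - 8)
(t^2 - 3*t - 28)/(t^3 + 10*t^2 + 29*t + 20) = (t - 7)/(t^2 + 6*t + 5)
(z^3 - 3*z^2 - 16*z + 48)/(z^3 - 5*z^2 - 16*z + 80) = (z - 3)/(z - 5)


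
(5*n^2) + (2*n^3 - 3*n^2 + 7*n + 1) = 2*n^3 + 2*n^2 + 7*n + 1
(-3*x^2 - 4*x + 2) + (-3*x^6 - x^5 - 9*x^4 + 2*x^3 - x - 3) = -3*x^6 - x^5 - 9*x^4 + 2*x^3 - 3*x^2 - 5*x - 1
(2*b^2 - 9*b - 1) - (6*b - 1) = 2*b^2 - 15*b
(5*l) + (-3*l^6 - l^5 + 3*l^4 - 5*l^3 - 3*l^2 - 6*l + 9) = -3*l^6 - l^5 + 3*l^4 - 5*l^3 - 3*l^2 - l + 9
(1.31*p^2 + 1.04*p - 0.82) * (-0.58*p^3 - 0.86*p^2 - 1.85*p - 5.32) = -0.7598*p^5 - 1.7298*p^4 - 2.8423*p^3 - 8.188*p^2 - 4.0158*p + 4.3624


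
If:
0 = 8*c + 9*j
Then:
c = -9*j/8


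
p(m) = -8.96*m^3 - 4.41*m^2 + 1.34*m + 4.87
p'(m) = -26.88*m^2 - 8.82*m + 1.34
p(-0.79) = 5.48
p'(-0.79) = -8.47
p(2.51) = -161.24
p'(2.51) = -190.14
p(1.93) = -73.38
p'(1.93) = -115.81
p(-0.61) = 4.45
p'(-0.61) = -3.28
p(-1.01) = 8.25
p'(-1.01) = -17.17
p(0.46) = 3.68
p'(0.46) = -8.41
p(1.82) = -61.31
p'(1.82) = -103.75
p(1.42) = -27.77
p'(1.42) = -65.39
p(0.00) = 4.87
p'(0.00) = 1.34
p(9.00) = -6872.12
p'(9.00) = -2255.32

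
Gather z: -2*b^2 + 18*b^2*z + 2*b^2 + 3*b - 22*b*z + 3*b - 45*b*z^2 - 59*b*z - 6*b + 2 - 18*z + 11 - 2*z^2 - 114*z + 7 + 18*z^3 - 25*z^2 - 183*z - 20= 18*z^3 + z^2*(-45*b - 27) + z*(18*b^2 - 81*b - 315)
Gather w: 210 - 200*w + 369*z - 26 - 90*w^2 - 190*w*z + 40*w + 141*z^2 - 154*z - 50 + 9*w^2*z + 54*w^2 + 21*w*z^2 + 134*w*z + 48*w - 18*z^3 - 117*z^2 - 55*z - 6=w^2*(9*z - 36) + w*(21*z^2 - 56*z - 112) - 18*z^3 + 24*z^2 + 160*z + 128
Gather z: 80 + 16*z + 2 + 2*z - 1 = 18*z + 81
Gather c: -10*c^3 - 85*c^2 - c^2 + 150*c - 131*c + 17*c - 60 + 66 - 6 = -10*c^3 - 86*c^2 + 36*c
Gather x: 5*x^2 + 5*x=5*x^2 + 5*x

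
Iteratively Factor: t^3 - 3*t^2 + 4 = (t - 2)*(t^2 - t - 2) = (t - 2)*(t + 1)*(t - 2)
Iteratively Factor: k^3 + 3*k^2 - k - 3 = (k + 1)*(k^2 + 2*k - 3) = (k - 1)*(k + 1)*(k + 3)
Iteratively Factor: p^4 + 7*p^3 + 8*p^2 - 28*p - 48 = (p + 3)*(p^3 + 4*p^2 - 4*p - 16) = (p + 2)*(p + 3)*(p^2 + 2*p - 8) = (p - 2)*(p + 2)*(p + 3)*(p + 4)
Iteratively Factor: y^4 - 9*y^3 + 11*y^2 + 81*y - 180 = (y - 3)*(y^3 - 6*y^2 - 7*y + 60) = (y - 3)*(y + 3)*(y^2 - 9*y + 20) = (y - 4)*(y - 3)*(y + 3)*(y - 5)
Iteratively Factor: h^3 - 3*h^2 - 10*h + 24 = (h + 3)*(h^2 - 6*h + 8) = (h - 2)*(h + 3)*(h - 4)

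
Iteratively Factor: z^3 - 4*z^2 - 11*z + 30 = (z - 2)*(z^2 - 2*z - 15) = (z - 2)*(z + 3)*(z - 5)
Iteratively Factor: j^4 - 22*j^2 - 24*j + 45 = (j + 3)*(j^3 - 3*j^2 - 13*j + 15) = (j - 5)*(j + 3)*(j^2 + 2*j - 3) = (j - 5)*(j - 1)*(j + 3)*(j + 3)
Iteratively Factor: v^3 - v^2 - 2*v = (v - 2)*(v^2 + v) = v*(v - 2)*(v + 1)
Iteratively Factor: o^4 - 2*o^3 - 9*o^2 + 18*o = (o - 2)*(o^3 - 9*o) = (o - 3)*(o - 2)*(o^2 + 3*o) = (o - 3)*(o - 2)*(o + 3)*(o)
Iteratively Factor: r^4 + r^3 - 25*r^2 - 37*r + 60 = (r - 5)*(r^3 + 6*r^2 + 5*r - 12) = (r - 5)*(r - 1)*(r^2 + 7*r + 12) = (r - 5)*(r - 1)*(r + 3)*(r + 4)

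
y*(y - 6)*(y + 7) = y^3 + y^2 - 42*y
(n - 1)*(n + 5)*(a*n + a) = a*n^3 + 5*a*n^2 - a*n - 5*a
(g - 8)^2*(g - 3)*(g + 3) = g^4 - 16*g^3 + 55*g^2 + 144*g - 576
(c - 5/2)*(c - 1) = c^2 - 7*c/2 + 5/2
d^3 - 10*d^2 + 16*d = d*(d - 8)*(d - 2)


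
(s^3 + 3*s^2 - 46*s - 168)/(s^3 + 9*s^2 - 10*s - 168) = (s^2 - 3*s - 28)/(s^2 + 3*s - 28)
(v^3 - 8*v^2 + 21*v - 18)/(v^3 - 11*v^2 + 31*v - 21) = (v^2 - 5*v + 6)/(v^2 - 8*v + 7)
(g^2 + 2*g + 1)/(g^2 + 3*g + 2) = (g + 1)/(g + 2)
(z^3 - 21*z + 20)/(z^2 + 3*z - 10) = (z^2 - 5*z + 4)/(z - 2)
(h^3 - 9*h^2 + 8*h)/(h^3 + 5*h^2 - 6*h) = (h - 8)/(h + 6)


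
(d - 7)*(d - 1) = d^2 - 8*d + 7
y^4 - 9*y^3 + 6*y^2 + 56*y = y*(y - 7)*(y - 4)*(y + 2)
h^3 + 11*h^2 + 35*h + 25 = (h + 1)*(h + 5)^2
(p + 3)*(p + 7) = p^2 + 10*p + 21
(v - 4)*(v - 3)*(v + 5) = v^3 - 2*v^2 - 23*v + 60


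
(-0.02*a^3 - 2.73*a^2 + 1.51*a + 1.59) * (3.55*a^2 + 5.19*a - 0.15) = -0.071*a^5 - 9.7953*a^4 - 8.8052*a^3 + 13.8909*a^2 + 8.0256*a - 0.2385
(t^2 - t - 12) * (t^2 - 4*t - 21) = t^4 - 5*t^3 - 29*t^2 + 69*t + 252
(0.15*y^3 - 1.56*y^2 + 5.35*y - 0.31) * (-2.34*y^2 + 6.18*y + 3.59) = -0.351*y^5 + 4.5774*y^4 - 21.6213*y^3 + 28.188*y^2 + 17.2907*y - 1.1129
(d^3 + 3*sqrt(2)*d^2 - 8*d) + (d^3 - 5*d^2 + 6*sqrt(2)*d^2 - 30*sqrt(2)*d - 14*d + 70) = 2*d^3 - 5*d^2 + 9*sqrt(2)*d^2 - 30*sqrt(2)*d - 22*d + 70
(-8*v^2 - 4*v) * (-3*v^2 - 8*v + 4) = 24*v^4 + 76*v^3 - 16*v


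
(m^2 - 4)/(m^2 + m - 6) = (m + 2)/(m + 3)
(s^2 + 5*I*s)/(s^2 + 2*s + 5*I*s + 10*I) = s/(s + 2)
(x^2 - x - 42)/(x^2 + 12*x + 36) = (x - 7)/(x + 6)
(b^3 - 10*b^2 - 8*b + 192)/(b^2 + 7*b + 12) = (b^2 - 14*b + 48)/(b + 3)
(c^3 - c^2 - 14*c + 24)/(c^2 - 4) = (c^2 + c - 12)/(c + 2)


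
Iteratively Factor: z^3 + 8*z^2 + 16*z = (z)*(z^2 + 8*z + 16) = z*(z + 4)*(z + 4)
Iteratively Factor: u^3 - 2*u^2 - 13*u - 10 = (u + 2)*(u^2 - 4*u - 5) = (u - 5)*(u + 2)*(u + 1)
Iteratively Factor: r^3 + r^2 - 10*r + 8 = (r - 2)*(r^2 + 3*r - 4) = (r - 2)*(r - 1)*(r + 4)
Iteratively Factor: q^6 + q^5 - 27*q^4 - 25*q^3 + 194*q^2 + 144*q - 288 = (q - 3)*(q^5 + 4*q^4 - 15*q^3 - 70*q^2 - 16*q + 96) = (q - 3)*(q + 4)*(q^4 - 15*q^2 - 10*q + 24) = (q - 4)*(q - 3)*(q + 4)*(q^3 + 4*q^2 + q - 6) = (q - 4)*(q - 3)*(q - 1)*(q + 4)*(q^2 + 5*q + 6) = (q - 4)*(q - 3)*(q - 1)*(q + 2)*(q + 4)*(q + 3)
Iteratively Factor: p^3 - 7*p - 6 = (p + 1)*(p^2 - p - 6) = (p - 3)*(p + 1)*(p + 2)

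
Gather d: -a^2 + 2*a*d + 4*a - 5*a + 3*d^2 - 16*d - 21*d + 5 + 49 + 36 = -a^2 - a + 3*d^2 + d*(2*a - 37) + 90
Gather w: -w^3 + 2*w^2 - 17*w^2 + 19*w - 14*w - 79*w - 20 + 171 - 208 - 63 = -w^3 - 15*w^2 - 74*w - 120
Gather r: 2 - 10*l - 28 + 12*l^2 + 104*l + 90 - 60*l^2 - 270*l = -48*l^2 - 176*l + 64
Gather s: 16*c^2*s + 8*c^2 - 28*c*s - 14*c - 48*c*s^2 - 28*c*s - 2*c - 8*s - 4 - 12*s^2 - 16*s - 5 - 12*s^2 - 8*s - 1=8*c^2 - 16*c + s^2*(-48*c - 24) + s*(16*c^2 - 56*c - 32) - 10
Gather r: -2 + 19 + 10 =27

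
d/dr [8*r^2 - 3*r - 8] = 16*r - 3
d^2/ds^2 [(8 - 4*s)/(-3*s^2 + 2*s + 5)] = 8*((8 - 9*s)*(-3*s^2 + 2*s + 5) - 4*(s - 2)*(3*s - 1)^2)/(-3*s^2 + 2*s + 5)^3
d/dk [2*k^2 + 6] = 4*k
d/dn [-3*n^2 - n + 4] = -6*n - 1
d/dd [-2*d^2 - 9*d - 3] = -4*d - 9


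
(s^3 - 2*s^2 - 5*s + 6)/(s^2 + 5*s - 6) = (s^2 - s - 6)/(s + 6)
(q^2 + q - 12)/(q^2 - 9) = (q + 4)/(q + 3)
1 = 1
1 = 1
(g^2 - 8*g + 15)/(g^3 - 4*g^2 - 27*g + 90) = (g - 5)/(g^2 - g - 30)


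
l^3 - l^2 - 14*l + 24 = (l - 3)*(l - 2)*(l + 4)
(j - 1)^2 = j^2 - 2*j + 1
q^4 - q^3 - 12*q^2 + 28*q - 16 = (q - 2)^2*(q - 1)*(q + 4)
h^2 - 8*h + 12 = (h - 6)*(h - 2)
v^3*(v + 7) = v^4 + 7*v^3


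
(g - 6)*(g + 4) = g^2 - 2*g - 24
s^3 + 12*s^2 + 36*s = s*(s + 6)^2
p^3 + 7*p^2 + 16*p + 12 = (p + 2)^2*(p + 3)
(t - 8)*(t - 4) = t^2 - 12*t + 32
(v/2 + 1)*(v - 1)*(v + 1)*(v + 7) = v^4/2 + 9*v^3/2 + 13*v^2/2 - 9*v/2 - 7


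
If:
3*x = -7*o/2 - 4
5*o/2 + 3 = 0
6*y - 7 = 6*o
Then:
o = -6/5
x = 1/15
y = -1/30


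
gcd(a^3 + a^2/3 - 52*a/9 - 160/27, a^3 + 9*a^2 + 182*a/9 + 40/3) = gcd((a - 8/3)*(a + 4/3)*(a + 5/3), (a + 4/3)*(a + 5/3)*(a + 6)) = a^2 + 3*a + 20/9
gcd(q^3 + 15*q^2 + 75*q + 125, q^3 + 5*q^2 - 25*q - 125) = q^2 + 10*q + 25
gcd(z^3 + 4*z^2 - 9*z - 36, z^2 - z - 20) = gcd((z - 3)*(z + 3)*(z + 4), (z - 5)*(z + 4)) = z + 4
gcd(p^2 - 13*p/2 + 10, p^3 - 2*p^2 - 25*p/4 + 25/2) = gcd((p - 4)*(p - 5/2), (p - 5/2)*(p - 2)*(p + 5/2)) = p - 5/2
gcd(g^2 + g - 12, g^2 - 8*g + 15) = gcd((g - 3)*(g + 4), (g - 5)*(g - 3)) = g - 3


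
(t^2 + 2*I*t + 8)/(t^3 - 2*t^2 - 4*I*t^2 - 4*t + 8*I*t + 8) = (t + 4*I)/(t^2 - 2*t*(1 + I) + 4*I)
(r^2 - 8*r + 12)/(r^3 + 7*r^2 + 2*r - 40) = (r - 6)/(r^2 + 9*r + 20)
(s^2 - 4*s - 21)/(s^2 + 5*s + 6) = (s - 7)/(s + 2)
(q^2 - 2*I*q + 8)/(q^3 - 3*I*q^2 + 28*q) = (q^2 - 2*I*q + 8)/(q*(q^2 - 3*I*q + 28))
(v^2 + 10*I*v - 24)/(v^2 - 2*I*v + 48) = (v + 4*I)/(v - 8*I)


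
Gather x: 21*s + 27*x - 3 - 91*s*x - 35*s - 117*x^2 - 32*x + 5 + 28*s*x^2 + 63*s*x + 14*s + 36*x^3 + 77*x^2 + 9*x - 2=36*x^3 + x^2*(28*s - 40) + x*(4 - 28*s)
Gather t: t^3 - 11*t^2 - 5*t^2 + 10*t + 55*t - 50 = t^3 - 16*t^2 + 65*t - 50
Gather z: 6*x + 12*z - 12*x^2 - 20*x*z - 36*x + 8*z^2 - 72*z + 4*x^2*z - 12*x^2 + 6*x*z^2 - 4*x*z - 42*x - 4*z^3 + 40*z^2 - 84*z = -24*x^2 - 72*x - 4*z^3 + z^2*(6*x + 48) + z*(4*x^2 - 24*x - 144)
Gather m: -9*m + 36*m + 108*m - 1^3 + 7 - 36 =135*m - 30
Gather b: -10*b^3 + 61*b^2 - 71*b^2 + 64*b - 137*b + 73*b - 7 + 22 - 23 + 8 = -10*b^3 - 10*b^2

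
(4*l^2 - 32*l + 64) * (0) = 0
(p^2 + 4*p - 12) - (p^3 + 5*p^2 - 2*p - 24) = -p^3 - 4*p^2 + 6*p + 12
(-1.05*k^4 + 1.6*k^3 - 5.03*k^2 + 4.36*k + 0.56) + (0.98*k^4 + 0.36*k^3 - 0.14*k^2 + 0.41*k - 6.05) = -0.0700000000000001*k^4 + 1.96*k^3 - 5.17*k^2 + 4.77*k - 5.49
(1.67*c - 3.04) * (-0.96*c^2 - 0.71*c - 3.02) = -1.6032*c^3 + 1.7327*c^2 - 2.885*c + 9.1808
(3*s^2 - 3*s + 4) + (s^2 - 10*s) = 4*s^2 - 13*s + 4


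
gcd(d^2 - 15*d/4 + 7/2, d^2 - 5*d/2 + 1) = d - 2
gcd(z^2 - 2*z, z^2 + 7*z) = z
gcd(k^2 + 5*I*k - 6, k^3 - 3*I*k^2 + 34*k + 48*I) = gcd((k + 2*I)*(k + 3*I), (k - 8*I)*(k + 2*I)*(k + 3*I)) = k^2 + 5*I*k - 6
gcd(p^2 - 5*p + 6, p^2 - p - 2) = p - 2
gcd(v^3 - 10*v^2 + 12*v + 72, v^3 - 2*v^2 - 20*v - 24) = v^2 - 4*v - 12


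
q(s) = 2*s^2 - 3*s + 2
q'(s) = 4*s - 3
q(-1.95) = 15.46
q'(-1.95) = -10.80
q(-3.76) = 41.56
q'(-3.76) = -18.04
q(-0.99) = 6.93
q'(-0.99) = -6.96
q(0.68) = 0.88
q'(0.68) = -0.28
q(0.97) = 0.97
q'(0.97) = 0.88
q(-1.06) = 7.43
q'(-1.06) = -7.24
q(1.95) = 3.76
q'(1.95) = 4.80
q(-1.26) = 8.96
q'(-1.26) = -8.04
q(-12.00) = 326.00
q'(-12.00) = -51.00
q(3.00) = 11.00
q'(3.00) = 9.00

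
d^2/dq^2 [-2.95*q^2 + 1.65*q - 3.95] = -5.90000000000000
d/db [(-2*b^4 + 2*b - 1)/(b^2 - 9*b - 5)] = ((2*b - 9)*(2*b^4 - 2*b + 1) + 2*(4*b^3 - 1)*(-b^2 + 9*b + 5))/(-b^2 + 9*b + 5)^2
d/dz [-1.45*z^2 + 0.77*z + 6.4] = 0.77 - 2.9*z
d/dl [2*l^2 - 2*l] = 4*l - 2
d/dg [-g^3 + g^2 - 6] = g*(2 - 3*g)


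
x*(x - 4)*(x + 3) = x^3 - x^2 - 12*x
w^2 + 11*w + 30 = (w + 5)*(w + 6)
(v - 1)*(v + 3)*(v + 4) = v^3 + 6*v^2 + 5*v - 12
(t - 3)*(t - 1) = t^2 - 4*t + 3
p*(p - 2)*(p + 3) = p^3 + p^2 - 6*p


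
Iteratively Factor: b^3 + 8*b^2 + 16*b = (b + 4)*(b^2 + 4*b) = (b + 4)^2*(b)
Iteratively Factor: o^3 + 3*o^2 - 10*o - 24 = (o + 2)*(o^2 + o - 12) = (o - 3)*(o + 2)*(o + 4)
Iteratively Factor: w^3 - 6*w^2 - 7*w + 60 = (w + 3)*(w^2 - 9*w + 20) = (w - 5)*(w + 3)*(w - 4)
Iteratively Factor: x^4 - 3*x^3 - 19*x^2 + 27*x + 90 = (x - 5)*(x^3 + 2*x^2 - 9*x - 18) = (x - 5)*(x + 2)*(x^2 - 9) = (x - 5)*(x + 2)*(x + 3)*(x - 3)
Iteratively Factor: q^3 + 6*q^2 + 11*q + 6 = (q + 2)*(q^2 + 4*q + 3) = (q + 2)*(q + 3)*(q + 1)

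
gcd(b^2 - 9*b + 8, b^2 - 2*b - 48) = b - 8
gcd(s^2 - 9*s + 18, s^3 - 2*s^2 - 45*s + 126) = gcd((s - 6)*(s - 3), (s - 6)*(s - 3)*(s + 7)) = s^2 - 9*s + 18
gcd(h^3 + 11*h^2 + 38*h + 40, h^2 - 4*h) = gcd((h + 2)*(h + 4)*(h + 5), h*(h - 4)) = 1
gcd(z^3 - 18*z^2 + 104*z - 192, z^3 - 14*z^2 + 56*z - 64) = z^2 - 12*z + 32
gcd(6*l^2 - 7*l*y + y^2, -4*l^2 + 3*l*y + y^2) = -l + y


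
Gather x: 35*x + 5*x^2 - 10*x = 5*x^2 + 25*x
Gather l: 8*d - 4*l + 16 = 8*d - 4*l + 16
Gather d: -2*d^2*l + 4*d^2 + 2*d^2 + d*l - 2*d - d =d^2*(6 - 2*l) + d*(l - 3)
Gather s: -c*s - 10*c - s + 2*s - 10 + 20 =-10*c + s*(1 - c) + 10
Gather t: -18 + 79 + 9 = 70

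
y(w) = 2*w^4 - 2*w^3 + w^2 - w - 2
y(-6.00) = 3064.00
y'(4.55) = 637.46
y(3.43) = 202.45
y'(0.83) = 1.10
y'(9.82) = 7015.77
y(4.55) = 682.95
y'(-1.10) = -21.11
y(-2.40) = 100.16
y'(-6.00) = -1957.00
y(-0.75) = 0.79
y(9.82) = 16789.10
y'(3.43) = 258.10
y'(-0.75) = -9.25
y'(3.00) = 167.00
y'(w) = 8*w^3 - 6*w^2 + 2*w - 1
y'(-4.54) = -882.36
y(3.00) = 112.00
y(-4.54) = 1059.98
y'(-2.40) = -150.95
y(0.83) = -2.34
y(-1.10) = 5.90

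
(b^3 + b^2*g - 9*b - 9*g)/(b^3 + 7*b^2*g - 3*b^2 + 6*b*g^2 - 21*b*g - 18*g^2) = (b + 3)/(b + 6*g)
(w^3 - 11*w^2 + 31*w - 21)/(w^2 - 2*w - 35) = (w^2 - 4*w + 3)/(w + 5)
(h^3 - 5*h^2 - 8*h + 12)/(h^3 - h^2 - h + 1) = (h^2 - 4*h - 12)/(h^2 - 1)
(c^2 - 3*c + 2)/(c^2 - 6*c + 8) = (c - 1)/(c - 4)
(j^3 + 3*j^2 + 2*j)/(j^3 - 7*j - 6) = j/(j - 3)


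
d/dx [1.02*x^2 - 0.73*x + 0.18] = 2.04*x - 0.73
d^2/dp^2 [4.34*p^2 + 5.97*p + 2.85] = 8.68000000000000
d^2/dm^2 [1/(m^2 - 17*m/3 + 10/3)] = 6*(-9*m^2 + 51*m + (6*m - 17)^2 - 30)/(3*m^2 - 17*m + 10)^3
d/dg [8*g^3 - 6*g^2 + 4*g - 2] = 24*g^2 - 12*g + 4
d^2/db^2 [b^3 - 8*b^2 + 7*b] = 6*b - 16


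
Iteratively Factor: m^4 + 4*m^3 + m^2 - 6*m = (m)*(m^3 + 4*m^2 + m - 6) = m*(m - 1)*(m^2 + 5*m + 6) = m*(m - 1)*(m + 2)*(m + 3)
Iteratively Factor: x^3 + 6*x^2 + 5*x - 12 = (x + 3)*(x^2 + 3*x - 4) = (x - 1)*(x + 3)*(x + 4)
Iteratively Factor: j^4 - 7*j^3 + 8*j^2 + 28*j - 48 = (j + 2)*(j^3 - 9*j^2 + 26*j - 24) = (j - 3)*(j + 2)*(j^2 - 6*j + 8) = (j - 4)*(j - 3)*(j + 2)*(j - 2)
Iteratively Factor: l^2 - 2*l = (l)*(l - 2)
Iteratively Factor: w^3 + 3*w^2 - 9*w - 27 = (w + 3)*(w^2 - 9) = (w + 3)^2*(w - 3)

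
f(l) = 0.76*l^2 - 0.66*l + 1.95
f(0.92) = 1.99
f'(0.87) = 0.66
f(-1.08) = 3.55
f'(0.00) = -0.66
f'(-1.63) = -3.14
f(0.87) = 1.95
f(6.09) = 26.12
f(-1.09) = 3.57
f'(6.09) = 8.60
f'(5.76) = 8.10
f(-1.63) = 5.05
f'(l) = 1.52*l - 0.66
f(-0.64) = 2.68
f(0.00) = 1.95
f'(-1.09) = -2.32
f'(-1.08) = -2.30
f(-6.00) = 33.27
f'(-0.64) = -1.63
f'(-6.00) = -9.78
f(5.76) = 23.36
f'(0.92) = 0.74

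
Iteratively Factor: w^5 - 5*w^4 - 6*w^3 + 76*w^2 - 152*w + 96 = (w - 3)*(w^4 - 2*w^3 - 12*w^2 + 40*w - 32) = (w - 3)*(w - 2)*(w^3 - 12*w + 16) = (w - 3)*(w - 2)*(w + 4)*(w^2 - 4*w + 4) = (w - 3)*(w - 2)^2*(w + 4)*(w - 2)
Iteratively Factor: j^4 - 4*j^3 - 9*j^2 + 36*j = (j + 3)*(j^3 - 7*j^2 + 12*j) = (j - 4)*(j + 3)*(j^2 - 3*j) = j*(j - 4)*(j + 3)*(j - 3)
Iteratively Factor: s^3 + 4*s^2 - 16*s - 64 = (s - 4)*(s^2 + 8*s + 16) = (s - 4)*(s + 4)*(s + 4)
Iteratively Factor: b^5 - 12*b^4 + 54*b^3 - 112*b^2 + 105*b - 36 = (b - 1)*(b^4 - 11*b^3 + 43*b^2 - 69*b + 36) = (b - 3)*(b - 1)*(b^3 - 8*b^2 + 19*b - 12) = (b - 4)*(b - 3)*(b - 1)*(b^2 - 4*b + 3) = (b - 4)*(b - 3)*(b - 1)^2*(b - 3)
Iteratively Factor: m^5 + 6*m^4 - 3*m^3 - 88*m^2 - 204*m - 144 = (m + 3)*(m^4 + 3*m^3 - 12*m^2 - 52*m - 48) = (m - 4)*(m + 3)*(m^3 + 7*m^2 + 16*m + 12) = (m - 4)*(m + 2)*(m + 3)*(m^2 + 5*m + 6) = (m - 4)*(m + 2)*(m + 3)^2*(m + 2)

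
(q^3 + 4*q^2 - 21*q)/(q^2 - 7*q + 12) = q*(q + 7)/(q - 4)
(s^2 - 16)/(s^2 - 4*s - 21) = (16 - s^2)/(-s^2 + 4*s + 21)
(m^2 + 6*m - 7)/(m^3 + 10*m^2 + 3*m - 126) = (m - 1)/(m^2 + 3*m - 18)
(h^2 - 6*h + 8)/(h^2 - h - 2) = (h - 4)/(h + 1)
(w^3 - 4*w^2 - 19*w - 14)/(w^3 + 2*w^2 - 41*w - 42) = (w^2 - 5*w - 14)/(w^2 + w - 42)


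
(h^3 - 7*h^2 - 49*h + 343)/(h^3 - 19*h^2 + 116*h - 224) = (h^2 - 49)/(h^2 - 12*h + 32)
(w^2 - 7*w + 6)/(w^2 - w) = (w - 6)/w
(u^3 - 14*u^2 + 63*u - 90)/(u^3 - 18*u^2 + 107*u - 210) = (u - 3)/(u - 7)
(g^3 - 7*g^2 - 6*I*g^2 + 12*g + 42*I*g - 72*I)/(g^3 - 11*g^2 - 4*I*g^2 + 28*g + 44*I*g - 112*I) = (g^2 - 3*g*(1 + 2*I) + 18*I)/(g^2 - g*(7 + 4*I) + 28*I)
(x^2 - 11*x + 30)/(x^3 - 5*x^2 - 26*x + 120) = (x - 5)/(x^2 + x - 20)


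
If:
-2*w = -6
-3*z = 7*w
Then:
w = 3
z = -7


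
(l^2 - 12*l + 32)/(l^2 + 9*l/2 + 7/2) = 2*(l^2 - 12*l + 32)/(2*l^2 + 9*l + 7)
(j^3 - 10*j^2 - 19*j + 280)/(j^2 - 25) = (j^2 - 15*j + 56)/(j - 5)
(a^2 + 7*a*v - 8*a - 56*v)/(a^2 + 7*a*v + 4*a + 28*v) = (a - 8)/(a + 4)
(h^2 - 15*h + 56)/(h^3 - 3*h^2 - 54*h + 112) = (h - 7)/(h^2 + 5*h - 14)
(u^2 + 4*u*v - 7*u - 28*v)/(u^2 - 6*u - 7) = (u + 4*v)/(u + 1)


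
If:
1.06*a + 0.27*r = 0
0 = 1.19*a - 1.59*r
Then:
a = 0.00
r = 0.00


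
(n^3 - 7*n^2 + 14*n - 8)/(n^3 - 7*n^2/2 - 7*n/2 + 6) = 2*(n - 2)/(2*n + 3)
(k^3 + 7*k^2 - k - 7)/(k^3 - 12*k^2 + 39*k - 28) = (k^2 + 8*k + 7)/(k^2 - 11*k + 28)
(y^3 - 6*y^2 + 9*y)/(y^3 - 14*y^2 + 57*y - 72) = y/(y - 8)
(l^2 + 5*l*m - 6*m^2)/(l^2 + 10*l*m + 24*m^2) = (l - m)/(l + 4*m)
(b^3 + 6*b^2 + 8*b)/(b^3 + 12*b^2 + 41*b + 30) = b*(b^2 + 6*b + 8)/(b^3 + 12*b^2 + 41*b + 30)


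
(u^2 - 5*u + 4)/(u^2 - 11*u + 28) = (u - 1)/(u - 7)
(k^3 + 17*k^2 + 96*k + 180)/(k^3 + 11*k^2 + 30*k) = (k + 6)/k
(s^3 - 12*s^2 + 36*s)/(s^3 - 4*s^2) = (s^2 - 12*s + 36)/(s*(s - 4))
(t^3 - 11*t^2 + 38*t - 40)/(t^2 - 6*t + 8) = t - 5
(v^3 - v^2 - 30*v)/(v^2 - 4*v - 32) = v*(-v^2 + v + 30)/(-v^2 + 4*v + 32)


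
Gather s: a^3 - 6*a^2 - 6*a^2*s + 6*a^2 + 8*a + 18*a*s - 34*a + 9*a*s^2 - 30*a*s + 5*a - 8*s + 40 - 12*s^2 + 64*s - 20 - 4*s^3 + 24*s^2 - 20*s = a^3 - 21*a - 4*s^3 + s^2*(9*a + 12) + s*(-6*a^2 - 12*a + 36) + 20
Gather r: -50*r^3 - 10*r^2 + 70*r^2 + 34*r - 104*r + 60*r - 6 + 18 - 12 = -50*r^3 + 60*r^2 - 10*r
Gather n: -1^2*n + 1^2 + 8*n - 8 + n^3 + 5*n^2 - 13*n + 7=n^3 + 5*n^2 - 6*n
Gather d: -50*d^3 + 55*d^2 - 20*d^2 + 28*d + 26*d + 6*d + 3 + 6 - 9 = -50*d^3 + 35*d^2 + 60*d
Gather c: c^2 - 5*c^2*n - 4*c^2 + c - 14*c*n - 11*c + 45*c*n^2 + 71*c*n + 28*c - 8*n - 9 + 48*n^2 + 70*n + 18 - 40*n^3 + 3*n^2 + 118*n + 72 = c^2*(-5*n - 3) + c*(45*n^2 + 57*n + 18) - 40*n^3 + 51*n^2 + 180*n + 81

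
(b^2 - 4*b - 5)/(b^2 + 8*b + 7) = (b - 5)/(b + 7)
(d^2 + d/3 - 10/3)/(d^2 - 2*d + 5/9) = 3*(d + 2)/(3*d - 1)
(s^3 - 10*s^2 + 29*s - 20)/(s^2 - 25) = (s^2 - 5*s + 4)/(s + 5)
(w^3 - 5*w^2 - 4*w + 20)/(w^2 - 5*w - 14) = (w^2 - 7*w + 10)/(w - 7)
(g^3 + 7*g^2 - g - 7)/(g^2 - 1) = g + 7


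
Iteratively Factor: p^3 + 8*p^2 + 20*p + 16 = (p + 2)*(p^2 + 6*p + 8) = (p + 2)^2*(p + 4)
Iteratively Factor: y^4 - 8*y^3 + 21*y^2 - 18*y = (y - 3)*(y^3 - 5*y^2 + 6*y) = (y - 3)*(y - 2)*(y^2 - 3*y) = (y - 3)^2*(y - 2)*(y)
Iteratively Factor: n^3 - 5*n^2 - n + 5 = (n + 1)*(n^2 - 6*n + 5) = (n - 5)*(n + 1)*(n - 1)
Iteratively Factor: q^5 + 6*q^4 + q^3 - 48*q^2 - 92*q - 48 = (q - 3)*(q^4 + 9*q^3 + 28*q^2 + 36*q + 16) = (q - 3)*(q + 2)*(q^3 + 7*q^2 + 14*q + 8) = (q - 3)*(q + 1)*(q + 2)*(q^2 + 6*q + 8) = (q - 3)*(q + 1)*(q + 2)*(q + 4)*(q + 2)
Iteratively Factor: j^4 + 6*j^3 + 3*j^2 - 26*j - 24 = (j + 4)*(j^3 + 2*j^2 - 5*j - 6) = (j - 2)*(j + 4)*(j^2 + 4*j + 3) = (j - 2)*(j + 3)*(j + 4)*(j + 1)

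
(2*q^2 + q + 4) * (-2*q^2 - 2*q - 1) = -4*q^4 - 6*q^3 - 12*q^2 - 9*q - 4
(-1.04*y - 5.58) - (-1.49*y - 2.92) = 0.45*y - 2.66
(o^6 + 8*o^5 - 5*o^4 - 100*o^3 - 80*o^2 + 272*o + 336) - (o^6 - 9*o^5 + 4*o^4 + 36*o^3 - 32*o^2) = 17*o^5 - 9*o^4 - 136*o^3 - 48*o^2 + 272*o + 336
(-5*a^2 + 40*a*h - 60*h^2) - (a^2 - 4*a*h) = -6*a^2 + 44*a*h - 60*h^2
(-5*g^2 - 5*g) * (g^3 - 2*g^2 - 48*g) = -5*g^5 + 5*g^4 + 250*g^3 + 240*g^2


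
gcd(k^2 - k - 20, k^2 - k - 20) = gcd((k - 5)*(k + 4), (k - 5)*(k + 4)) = k^2 - k - 20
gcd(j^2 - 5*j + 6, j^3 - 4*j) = j - 2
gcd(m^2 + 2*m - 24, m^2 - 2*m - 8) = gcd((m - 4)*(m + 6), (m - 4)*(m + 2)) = m - 4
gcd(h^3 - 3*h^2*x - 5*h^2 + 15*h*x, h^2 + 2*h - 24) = 1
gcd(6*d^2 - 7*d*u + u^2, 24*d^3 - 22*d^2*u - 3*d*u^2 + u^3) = 6*d^2 - 7*d*u + u^2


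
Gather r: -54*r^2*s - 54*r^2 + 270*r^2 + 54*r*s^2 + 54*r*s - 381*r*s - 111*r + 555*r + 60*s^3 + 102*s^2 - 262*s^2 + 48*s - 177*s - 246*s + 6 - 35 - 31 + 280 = r^2*(216 - 54*s) + r*(54*s^2 - 327*s + 444) + 60*s^3 - 160*s^2 - 375*s + 220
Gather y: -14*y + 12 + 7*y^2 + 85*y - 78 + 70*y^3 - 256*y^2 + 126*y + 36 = 70*y^3 - 249*y^2 + 197*y - 30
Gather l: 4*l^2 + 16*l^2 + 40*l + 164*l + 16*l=20*l^2 + 220*l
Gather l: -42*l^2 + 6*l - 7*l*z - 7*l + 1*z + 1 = -42*l^2 + l*(-7*z - 1) + z + 1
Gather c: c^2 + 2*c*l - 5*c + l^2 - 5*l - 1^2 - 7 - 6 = c^2 + c*(2*l - 5) + l^2 - 5*l - 14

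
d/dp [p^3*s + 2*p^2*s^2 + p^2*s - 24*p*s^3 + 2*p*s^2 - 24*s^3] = s*(3*p^2 + 4*p*s + 2*p - 24*s^2 + 2*s)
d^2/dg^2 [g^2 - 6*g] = 2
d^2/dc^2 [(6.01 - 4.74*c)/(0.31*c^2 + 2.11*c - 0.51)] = (-(0.62*c + 2.11)*(1.24*c + 4.22)*(4.74*c - 6.01) + (8.8164*c + 16.2766)*(0.31*c^2 + 2.11*c - 0.51))/(0.31*c^2 + 2.11*c - 0.51)^3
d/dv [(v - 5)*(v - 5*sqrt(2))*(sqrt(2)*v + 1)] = 3*sqrt(2)*v^2 - 18*v - 10*sqrt(2)*v - 5*sqrt(2) + 45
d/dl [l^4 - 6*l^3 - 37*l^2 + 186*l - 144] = 4*l^3 - 18*l^2 - 74*l + 186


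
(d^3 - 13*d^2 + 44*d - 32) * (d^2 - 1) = d^5 - 13*d^4 + 43*d^3 - 19*d^2 - 44*d + 32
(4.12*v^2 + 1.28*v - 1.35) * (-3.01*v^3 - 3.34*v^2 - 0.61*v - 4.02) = -12.4012*v^5 - 17.6136*v^4 - 2.7249*v^3 - 12.8342*v^2 - 4.3221*v + 5.427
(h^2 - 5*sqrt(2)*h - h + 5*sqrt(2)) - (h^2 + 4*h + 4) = -5*sqrt(2)*h - 5*h - 4 + 5*sqrt(2)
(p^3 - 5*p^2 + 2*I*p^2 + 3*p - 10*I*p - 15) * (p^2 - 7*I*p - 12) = p^5 - 5*p^4 - 5*I*p^4 + 5*p^3 + 25*I*p^3 - 25*p^2 - 45*I*p^2 - 36*p + 225*I*p + 180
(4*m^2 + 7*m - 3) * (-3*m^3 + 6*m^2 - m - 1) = -12*m^5 + 3*m^4 + 47*m^3 - 29*m^2 - 4*m + 3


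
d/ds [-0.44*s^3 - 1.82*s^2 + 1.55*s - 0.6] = -1.32*s^2 - 3.64*s + 1.55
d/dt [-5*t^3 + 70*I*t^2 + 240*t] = -15*t^2 + 140*I*t + 240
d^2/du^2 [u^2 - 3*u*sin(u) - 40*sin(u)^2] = 3*u*sin(u) + 160*sin(u)^2 - 6*cos(u) - 78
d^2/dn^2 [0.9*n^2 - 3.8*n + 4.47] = 1.80000000000000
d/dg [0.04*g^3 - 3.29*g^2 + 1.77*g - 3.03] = 0.12*g^2 - 6.58*g + 1.77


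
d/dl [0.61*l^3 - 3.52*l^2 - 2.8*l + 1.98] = 1.83*l^2 - 7.04*l - 2.8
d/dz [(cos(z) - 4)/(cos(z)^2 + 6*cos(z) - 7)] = (cos(z)^2 - 8*cos(z) - 17)*sin(z)/(cos(z)^2 + 6*cos(z) - 7)^2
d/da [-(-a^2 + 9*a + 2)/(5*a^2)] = (9*a + 4)/(5*a^3)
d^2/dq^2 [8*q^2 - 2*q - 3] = 16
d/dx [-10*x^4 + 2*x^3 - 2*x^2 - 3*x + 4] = -40*x^3 + 6*x^2 - 4*x - 3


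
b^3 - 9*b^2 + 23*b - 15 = (b - 5)*(b - 3)*(b - 1)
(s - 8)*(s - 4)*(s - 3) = s^3 - 15*s^2 + 68*s - 96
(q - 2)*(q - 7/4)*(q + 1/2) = q^3 - 13*q^2/4 + 13*q/8 + 7/4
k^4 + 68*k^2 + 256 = (k - 8*I)*(k - 2*I)*(k + 2*I)*(k + 8*I)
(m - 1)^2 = m^2 - 2*m + 1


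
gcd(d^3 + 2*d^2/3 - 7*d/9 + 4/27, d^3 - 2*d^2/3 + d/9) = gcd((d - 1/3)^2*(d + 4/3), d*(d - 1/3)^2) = d^2 - 2*d/3 + 1/9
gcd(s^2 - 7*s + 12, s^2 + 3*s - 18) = s - 3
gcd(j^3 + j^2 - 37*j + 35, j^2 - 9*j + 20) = j - 5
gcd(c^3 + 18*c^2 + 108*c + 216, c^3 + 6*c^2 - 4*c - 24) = c + 6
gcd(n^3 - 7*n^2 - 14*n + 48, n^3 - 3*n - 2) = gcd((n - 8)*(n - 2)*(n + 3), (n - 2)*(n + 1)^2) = n - 2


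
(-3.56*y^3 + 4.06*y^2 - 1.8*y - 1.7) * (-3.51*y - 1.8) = 12.4956*y^4 - 7.8426*y^3 - 0.99*y^2 + 9.207*y + 3.06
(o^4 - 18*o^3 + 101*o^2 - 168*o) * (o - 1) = o^5 - 19*o^4 + 119*o^3 - 269*o^2 + 168*o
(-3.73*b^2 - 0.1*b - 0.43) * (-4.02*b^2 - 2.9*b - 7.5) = 14.9946*b^4 + 11.219*b^3 + 29.9936*b^2 + 1.997*b + 3.225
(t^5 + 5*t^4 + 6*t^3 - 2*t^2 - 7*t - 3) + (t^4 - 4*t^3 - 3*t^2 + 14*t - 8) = t^5 + 6*t^4 + 2*t^3 - 5*t^2 + 7*t - 11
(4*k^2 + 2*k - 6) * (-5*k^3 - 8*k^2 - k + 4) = -20*k^5 - 42*k^4 + 10*k^3 + 62*k^2 + 14*k - 24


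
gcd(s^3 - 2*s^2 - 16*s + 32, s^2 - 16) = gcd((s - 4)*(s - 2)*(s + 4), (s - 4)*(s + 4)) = s^2 - 16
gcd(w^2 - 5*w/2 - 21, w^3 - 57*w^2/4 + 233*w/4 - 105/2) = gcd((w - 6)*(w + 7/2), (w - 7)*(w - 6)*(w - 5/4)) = w - 6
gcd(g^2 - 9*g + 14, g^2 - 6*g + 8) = g - 2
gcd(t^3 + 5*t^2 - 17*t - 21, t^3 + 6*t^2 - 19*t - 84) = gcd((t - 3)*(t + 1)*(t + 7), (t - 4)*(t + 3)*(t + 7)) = t + 7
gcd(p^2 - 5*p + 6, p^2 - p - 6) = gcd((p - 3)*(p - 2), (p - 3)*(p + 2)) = p - 3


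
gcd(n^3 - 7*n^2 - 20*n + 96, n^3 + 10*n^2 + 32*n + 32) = n + 4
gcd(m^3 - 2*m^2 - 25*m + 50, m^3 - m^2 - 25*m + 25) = m^2 - 25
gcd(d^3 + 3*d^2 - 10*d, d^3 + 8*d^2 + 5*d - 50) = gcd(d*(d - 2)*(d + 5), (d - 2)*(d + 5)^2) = d^2 + 3*d - 10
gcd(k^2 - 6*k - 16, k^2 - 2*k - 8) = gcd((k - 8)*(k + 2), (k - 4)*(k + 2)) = k + 2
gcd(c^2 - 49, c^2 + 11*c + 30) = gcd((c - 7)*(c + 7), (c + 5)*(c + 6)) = 1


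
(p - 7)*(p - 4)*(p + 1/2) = p^3 - 21*p^2/2 + 45*p/2 + 14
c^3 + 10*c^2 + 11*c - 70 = (c - 2)*(c + 5)*(c + 7)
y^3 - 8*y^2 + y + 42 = (y - 7)*(y - 3)*(y + 2)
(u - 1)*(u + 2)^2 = u^3 + 3*u^2 - 4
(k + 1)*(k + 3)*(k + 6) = k^3 + 10*k^2 + 27*k + 18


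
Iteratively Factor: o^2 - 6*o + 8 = (o - 4)*(o - 2)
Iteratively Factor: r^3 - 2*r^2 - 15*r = (r - 5)*(r^2 + 3*r) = r*(r - 5)*(r + 3)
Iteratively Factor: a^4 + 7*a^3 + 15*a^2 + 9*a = (a + 1)*(a^3 + 6*a^2 + 9*a) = a*(a + 1)*(a^2 + 6*a + 9) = a*(a + 1)*(a + 3)*(a + 3)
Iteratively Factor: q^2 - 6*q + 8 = (q - 4)*(q - 2)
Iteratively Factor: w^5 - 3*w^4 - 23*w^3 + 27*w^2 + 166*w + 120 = (w - 4)*(w^4 + w^3 - 19*w^2 - 49*w - 30) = (w - 4)*(w + 2)*(w^3 - w^2 - 17*w - 15) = (w - 5)*(w - 4)*(w + 2)*(w^2 + 4*w + 3) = (w - 5)*(w - 4)*(w + 1)*(w + 2)*(w + 3)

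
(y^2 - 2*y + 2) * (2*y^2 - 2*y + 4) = 2*y^4 - 6*y^3 + 12*y^2 - 12*y + 8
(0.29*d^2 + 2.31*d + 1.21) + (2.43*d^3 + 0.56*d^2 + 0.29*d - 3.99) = 2.43*d^3 + 0.85*d^2 + 2.6*d - 2.78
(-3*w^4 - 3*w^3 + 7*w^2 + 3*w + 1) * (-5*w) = 15*w^5 + 15*w^4 - 35*w^3 - 15*w^2 - 5*w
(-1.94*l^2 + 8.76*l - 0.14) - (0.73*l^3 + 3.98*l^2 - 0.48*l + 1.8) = -0.73*l^3 - 5.92*l^2 + 9.24*l - 1.94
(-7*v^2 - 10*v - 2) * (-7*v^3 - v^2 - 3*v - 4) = 49*v^5 + 77*v^4 + 45*v^3 + 60*v^2 + 46*v + 8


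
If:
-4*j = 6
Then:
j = -3/2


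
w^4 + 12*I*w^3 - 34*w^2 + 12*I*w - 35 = (w - I)*(w + I)*(w + 5*I)*(w + 7*I)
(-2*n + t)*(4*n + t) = -8*n^2 + 2*n*t + t^2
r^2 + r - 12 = (r - 3)*(r + 4)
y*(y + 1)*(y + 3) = y^3 + 4*y^2 + 3*y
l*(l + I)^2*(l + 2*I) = l^4 + 4*I*l^3 - 5*l^2 - 2*I*l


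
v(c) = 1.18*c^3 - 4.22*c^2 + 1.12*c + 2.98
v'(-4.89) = 127.04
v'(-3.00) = 58.30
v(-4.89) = -241.38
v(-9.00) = -1209.14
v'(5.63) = 65.81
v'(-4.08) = 94.48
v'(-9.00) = 363.82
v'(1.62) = -3.26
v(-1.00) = -3.54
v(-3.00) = -70.22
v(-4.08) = -151.98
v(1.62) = -1.26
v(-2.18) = -31.74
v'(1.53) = -3.51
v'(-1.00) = 13.10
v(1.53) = -0.96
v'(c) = 3.54*c^2 - 8.44*c + 1.12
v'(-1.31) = 18.25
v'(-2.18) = 36.34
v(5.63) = 86.10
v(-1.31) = -8.38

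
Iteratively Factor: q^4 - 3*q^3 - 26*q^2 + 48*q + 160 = (q + 4)*(q^3 - 7*q^2 + 2*q + 40) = (q - 5)*(q + 4)*(q^2 - 2*q - 8) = (q - 5)*(q - 4)*(q + 4)*(q + 2)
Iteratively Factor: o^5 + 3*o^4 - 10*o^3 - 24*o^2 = (o + 2)*(o^4 + o^3 - 12*o^2) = (o - 3)*(o + 2)*(o^3 + 4*o^2) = (o - 3)*(o + 2)*(o + 4)*(o^2) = o*(o - 3)*(o + 2)*(o + 4)*(o)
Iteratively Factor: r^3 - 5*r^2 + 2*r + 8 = (r + 1)*(r^2 - 6*r + 8) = (r - 4)*(r + 1)*(r - 2)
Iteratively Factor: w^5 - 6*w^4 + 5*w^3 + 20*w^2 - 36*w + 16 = (w + 2)*(w^4 - 8*w^3 + 21*w^2 - 22*w + 8) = (w - 1)*(w + 2)*(w^3 - 7*w^2 + 14*w - 8) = (w - 2)*(w - 1)*(w + 2)*(w^2 - 5*w + 4) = (w - 2)*(w - 1)^2*(w + 2)*(w - 4)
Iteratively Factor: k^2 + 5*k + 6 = (k + 2)*(k + 3)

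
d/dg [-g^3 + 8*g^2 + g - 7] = -3*g^2 + 16*g + 1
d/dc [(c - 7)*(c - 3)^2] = (c - 3)*(3*c - 17)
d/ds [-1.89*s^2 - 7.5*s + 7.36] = -3.78*s - 7.5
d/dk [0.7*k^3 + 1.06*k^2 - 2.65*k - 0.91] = 2.1*k^2 + 2.12*k - 2.65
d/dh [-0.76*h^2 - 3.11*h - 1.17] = -1.52*h - 3.11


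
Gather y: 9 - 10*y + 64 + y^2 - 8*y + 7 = y^2 - 18*y + 80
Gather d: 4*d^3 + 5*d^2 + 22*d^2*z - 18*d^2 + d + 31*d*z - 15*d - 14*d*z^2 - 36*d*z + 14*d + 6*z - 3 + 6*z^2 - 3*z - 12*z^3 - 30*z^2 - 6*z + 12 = 4*d^3 + d^2*(22*z - 13) + d*(-14*z^2 - 5*z) - 12*z^3 - 24*z^2 - 3*z + 9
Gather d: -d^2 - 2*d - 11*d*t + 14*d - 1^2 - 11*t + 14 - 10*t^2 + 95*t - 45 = -d^2 + d*(12 - 11*t) - 10*t^2 + 84*t - 32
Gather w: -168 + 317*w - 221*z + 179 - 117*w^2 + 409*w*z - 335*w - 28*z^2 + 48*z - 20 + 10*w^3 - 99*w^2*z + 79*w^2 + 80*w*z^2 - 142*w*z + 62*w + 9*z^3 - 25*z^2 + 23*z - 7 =10*w^3 + w^2*(-99*z - 38) + w*(80*z^2 + 267*z + 44) + 9*z^3 - 53*z^2 - 150*z - 16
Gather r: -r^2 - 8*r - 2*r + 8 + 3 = -r^2 - 10*r + 11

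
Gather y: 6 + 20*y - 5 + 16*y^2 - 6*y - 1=16*y^2 + 14*y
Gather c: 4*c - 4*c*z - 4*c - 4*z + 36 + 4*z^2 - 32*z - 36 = -4*c*z + 4*z^2 - 36*z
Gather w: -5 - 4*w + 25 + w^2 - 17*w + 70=w^2 - 21*w + 90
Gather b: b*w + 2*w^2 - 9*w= b*w + 2*w^2 - 9*w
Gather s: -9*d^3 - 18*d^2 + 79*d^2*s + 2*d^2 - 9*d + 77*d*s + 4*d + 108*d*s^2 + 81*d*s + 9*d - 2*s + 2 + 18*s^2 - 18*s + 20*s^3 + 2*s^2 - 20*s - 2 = -9*d^3 - 16*d^2 + 4*d + 20*s^3 + s^2*(108*d + 20) + s*(79*d^2 + 158*d - 40)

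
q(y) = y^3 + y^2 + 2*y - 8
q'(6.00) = 122.00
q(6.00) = 256.00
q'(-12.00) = 410.00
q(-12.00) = -1616.00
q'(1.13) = 8.09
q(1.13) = -3.02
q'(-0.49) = 1.74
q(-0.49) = -8.86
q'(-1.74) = 7.60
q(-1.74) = -13.72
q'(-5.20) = 72.72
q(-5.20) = -131.97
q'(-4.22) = 46.99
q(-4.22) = -73.78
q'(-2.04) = 10.40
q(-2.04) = -16.41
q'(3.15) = 38.07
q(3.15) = 39.48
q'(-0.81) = 2.35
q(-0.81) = -9.50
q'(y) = 3*y^2 + 2*y + 2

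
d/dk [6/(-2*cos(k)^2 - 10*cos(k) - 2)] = -3*(2*cos(k) + 5)*sin(k)/(cos(k)^2 + 5*cos(k) + 1)^2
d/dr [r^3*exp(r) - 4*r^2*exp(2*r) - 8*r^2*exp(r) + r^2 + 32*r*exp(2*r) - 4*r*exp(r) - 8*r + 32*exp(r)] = r^3*exp(r) - 8*r^2*exp(2*r) - 5*r^2*exp(r) + 56*r*exp(2*r) - 20*r*exp(r) + 2*r + 32*exp(2*r) + 28*exp(r) - 8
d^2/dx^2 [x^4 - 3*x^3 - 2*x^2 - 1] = 12*x^2 - 18*x - 4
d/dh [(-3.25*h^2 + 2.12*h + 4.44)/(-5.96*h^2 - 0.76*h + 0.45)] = (15.1052*h^2 + 49.9998*h + 4.3284)/(35.5216*h^4 + 9.0592*h^3 - 4.7864*h^2 - 0.684*h + 0.2025)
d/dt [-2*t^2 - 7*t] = -4*t - 7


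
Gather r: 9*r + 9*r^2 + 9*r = 9*r^2 + 18*r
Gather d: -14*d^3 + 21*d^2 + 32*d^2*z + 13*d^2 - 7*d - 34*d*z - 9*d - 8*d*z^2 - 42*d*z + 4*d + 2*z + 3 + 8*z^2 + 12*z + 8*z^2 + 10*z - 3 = -14*d^3 + d^2*(32*z + 34) + d*(-8*z^2 - 76*z - 12) + 16*z^2 + 24*z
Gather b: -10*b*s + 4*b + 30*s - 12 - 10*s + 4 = b*(4 - 10*s) + 20*s - 8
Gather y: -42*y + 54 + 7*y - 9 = 45 - 35*y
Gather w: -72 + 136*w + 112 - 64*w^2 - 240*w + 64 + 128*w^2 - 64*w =64*w^2 - 168*w + 104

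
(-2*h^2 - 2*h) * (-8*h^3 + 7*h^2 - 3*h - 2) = 16*h^5 + 2*h^4 - 8*h^3 + 10*h^2 + 4*h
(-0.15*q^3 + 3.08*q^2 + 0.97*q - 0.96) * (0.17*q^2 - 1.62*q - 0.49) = -0.0255*q^5 + 0.7666*q^4 - 4.7512*q^3 - 3.2438*q^2 + 1.0799*q + 0.4704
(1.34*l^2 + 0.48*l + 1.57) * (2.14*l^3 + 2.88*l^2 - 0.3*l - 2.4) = 2.8676*l^5 + 4.8864*l^4 + 4.3402*l^3 + 1.1616*l^2 - 1.623*l - 3.768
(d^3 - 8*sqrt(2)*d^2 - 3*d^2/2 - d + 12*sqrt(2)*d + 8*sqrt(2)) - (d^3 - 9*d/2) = -8*sqrt(2)*d^2 - 3*d^2/2 + 7*d/2 + 12*sqrt(2)*d + 8*sqrt(2)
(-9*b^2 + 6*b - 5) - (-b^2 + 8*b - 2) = -8*b^2 - 2*b - 3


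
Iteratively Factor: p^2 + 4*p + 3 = (p + 1)*(p + 3)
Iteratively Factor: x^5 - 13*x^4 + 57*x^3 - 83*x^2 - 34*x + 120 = (x + 1)*(x^4 - 14*x^3 + 71*x^2 - 154*x + 120) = (x - 4)*(x + 1)*(x^3 - 10*x^2 + 31*x - 30) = (x - 4)*(x - 2)*(x + 1)*(x^2 - 8*x + 15) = (x - 4)*(x - 3)*(x - 2)*(x + 1)*(x - 5)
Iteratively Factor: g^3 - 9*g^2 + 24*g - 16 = (g - 1)*(g^2 - 8*g + 16) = (g - 4)*(g - 1)*(g - 4)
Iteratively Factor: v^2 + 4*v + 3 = (v + 1)*(v + 3)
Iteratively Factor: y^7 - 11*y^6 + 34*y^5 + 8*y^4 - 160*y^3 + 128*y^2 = (y - 4)*(y^6 - 7*y^5 + 6*y^4 + 32*y^3 - 32*y^2) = y*(y - 4)*(y^5 - 7*y^4 + 6*y^3 + 32*y^2 - 32*y) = y*(y - 4)*(y + 2)*(y^4 - 9*y^3 + 24*y^2 - 16*y) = y*(y - 4)^2*(y + 2)*(y^3 - 5*y^2 + 4*y) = y^2*(y - 4)^2*(y + 2)*(y^2 - 5*y + 4) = y^2*(y - 4)^3*(y + 2)*(y - 1)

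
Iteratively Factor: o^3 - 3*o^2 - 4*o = (o - 4)*(o^2 + o) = o*(o - 4)*(o + 1)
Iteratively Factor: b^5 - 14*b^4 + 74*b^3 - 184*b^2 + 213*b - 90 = (b - 1)*(b^4 - 13*b^3 + 61*b^2 - 123*b + 90) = (b - 5)*(b - 1)*(b^3 - 8*b^2 + 21*b - 18) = (b - 5)*(b - 2)*(b - 1)*(b^2 - 6*b + 9) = (b - 5)*(b - 3)*(b - 2)*(b - 1)*(b - 3)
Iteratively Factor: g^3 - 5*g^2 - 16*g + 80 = (g - 5)*(g^2 - 16) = (g - 5)*(g + 4)*(g - 4)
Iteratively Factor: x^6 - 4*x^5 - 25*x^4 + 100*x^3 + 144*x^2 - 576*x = (x + 3)*(x^5 - 7*x^4 - 4*x^3 + 112*x^2 - 192*x) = (x - 4)*(x + 3)*(x^4 - 3*x^3 - 16*x^2 + 48*x) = (x - 4)*(x - 3)*(x + 3)*(x^3 - 16*x) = (x - 4)*(x - 3)*(x + 3)*(x + 4)*(x^2 - 4*x) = x*(x - 4)*(x - 3)*(x + 3)*(x + 4)*(x - 4)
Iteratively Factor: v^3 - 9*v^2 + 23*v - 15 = (v - 5)*(v^2 - 4*v + 3) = (v - 5)*(v - 3)*(v - 1)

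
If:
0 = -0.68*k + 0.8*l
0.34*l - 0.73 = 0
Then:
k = 2.53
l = 2.15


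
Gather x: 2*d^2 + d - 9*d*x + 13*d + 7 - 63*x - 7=2*d^2 + 14*d + x*(-9*d - 63)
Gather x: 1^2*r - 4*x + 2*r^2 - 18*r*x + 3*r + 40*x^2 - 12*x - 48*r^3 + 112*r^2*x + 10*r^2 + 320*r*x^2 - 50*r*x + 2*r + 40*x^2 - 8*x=-48*r^3 + 12*r^2 + 6*r + x^2*(320*r + 80) + x*(112*r^2 - 68*r - 24)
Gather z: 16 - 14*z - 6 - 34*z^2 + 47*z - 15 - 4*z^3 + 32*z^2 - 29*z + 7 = -4*z^3 - 2*z^2 + 4*z + 2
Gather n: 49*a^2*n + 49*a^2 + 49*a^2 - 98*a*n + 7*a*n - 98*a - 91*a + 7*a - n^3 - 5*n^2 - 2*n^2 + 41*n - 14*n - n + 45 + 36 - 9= 98*a^2 - 182*a - n^3 - 7*n^2 + n*(49*a^2 - 91*a + 26) + 72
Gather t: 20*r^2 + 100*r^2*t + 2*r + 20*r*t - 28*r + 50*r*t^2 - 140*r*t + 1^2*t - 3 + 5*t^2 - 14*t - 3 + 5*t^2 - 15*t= 20*r^2 - 26*r + t^2*(50*r + 10) + t*(100*r^2 - 120*r - 28) - 6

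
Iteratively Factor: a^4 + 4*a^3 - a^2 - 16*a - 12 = (a + 2)*(a^3 + 2*a^2 - 5*a - 6) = (a + 1)*(a + 2)*(a^2 + a - 6) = (a + 1)*(a + 2)*(a + 3)*(a - 2)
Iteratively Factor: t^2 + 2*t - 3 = (t - 1)*(t + 3)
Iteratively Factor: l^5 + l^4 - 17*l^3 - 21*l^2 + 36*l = (l - 4)*(l^4 + 5*l^3 + 3*l^2 - 9*l) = (l - 4)*(l + 3)*(l^3 + 2*l^2 - 3*l) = (l - 4)*(l + 3)^2*(l^2 - l) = (l - 4)*(l - 1)*(l + 3)^2*(l)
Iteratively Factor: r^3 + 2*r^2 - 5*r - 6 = (r - 2)*(r^2 + 4*r + 3) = (r - 2)*(r + 3)*(r + 1)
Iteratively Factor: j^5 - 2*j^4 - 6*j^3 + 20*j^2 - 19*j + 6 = (j - 2)*(j^4 - 6*j^2 + 8*j - 3) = (j - 2)*(j + 3)*(j^3 - 3*j^2 + 3*j - 1) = (j - 2)*(j - 1)*(j + 3)*(j^2 - 2*j + 1) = (j - 2)*(j - 1)^2*(j + 3)*(j - 1)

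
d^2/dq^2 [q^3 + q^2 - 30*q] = 6*q + 2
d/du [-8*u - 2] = -8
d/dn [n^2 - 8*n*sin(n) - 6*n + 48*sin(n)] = -8*n*cos(n) + 2*n - 8*sin(n) + 48*cos(n) - 6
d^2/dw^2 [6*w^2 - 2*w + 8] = 12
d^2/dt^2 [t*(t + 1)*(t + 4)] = 6*t + 10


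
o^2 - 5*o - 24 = (o - 8)*(o + 3)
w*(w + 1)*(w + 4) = w^3 + 5*w^2 + 4*w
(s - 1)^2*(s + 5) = s^3 + 3*s^2 - 9*s + 5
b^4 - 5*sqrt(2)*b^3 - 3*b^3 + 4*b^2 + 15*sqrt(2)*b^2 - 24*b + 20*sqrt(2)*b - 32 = (b - 4)*(b + 1)*(b - 4*sqrt(2))*(b - sqrt(2))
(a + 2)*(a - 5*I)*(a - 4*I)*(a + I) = a^4 + 2*a^3 - 8*I*a^3 - 11*a^2 - 16*I*a^2 - 22*a - 20*I*a - 40*I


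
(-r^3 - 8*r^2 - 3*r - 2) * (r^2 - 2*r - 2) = -r^5 - 6*r^4 + 15*r^3 + 20*r^2 + 10*r + 4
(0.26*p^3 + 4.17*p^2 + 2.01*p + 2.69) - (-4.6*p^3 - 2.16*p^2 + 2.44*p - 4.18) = 4.86*p^3 + 6.33*p^2 - 0.43*p + 6.87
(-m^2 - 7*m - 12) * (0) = 0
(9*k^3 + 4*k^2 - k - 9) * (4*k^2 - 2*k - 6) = 36*k^5 - 2*k^4 - 66*k^3 - 58*k^2 + 24*k + 54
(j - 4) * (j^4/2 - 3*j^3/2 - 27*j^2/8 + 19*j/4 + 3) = j^5/2 - 7*j^4/2 + 21*j^3/8 + 73*j^2/4 - 16*j - 12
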